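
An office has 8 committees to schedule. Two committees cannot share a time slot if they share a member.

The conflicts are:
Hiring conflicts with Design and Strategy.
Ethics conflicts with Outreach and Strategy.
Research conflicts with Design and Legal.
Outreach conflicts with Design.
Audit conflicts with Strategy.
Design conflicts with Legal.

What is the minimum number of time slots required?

Research, Design, Legal all conflict with each other, so at least 3 time slots are needed.
3 time slots suffice: time slot 1 → {Design, Strategy}; time slot 2 → {Hiring, Research, Outreach, Audit}; time slot 3 → {Ethics, Legal}. Each listed conflict is separated.

3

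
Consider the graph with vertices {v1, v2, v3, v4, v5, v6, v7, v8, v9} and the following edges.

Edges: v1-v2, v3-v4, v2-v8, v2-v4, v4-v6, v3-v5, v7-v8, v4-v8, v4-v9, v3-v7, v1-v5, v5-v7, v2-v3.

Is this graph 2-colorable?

v2, v3, v4 form a triangle, so at least 3 colors are needed.
So 2 colors are not enough.

No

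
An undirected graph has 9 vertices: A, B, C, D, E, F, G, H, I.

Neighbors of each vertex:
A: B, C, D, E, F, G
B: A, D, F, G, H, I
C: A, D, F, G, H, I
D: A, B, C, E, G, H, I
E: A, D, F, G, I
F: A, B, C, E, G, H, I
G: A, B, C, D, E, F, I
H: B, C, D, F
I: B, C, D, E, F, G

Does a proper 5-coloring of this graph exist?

The chromatic number is 4. E, F, G, I form a clique, so at least 4 colors are needed.
One proper 4-coloring: A=3, B=4, C=4, D=2, E=4, F=2, G=1, H=1, I=3.
Since 5 ≥ 4, a proper 5-coloring certainly exists.

Yes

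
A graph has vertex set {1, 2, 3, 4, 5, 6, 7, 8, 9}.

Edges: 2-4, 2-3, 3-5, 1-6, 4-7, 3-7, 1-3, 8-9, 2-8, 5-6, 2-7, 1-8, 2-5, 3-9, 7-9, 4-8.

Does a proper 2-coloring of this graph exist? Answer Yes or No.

No

3, 7, 9 are pairwise adjacent, so at least 3 colors are needed.
So 2 colors are not enough.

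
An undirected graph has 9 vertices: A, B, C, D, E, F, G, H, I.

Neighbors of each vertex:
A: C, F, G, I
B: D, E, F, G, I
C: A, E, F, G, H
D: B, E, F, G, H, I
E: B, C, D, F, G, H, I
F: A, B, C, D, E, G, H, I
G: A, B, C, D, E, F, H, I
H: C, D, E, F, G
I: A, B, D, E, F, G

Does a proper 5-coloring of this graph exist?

B, D, E, F, G, I are pairwise adjacent (a clique of size 6), so at least 6 colors are needed.
So 5 colors are not enough.

No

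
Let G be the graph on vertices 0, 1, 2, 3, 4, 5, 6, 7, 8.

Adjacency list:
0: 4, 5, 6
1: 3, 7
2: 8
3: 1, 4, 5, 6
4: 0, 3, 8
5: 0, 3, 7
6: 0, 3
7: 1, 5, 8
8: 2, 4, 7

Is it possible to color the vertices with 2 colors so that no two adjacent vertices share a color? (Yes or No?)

No

The cycle 7-5-3-4-8-7 has odd length 5, so it cannot be 2-colored; at least 3 colors are needed.
So 2 colors are not enough.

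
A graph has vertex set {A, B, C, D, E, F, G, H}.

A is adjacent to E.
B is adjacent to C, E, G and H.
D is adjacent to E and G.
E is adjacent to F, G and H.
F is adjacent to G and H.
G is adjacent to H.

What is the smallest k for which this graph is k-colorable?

E, F, G, H form a clique, so at least 4 colors are needed.
One proper 4-coloring: A=2, B=4, C=1, D=3, E=1, F=4, G=2, H=3. Each edge has distinct colors on its endpoints.

4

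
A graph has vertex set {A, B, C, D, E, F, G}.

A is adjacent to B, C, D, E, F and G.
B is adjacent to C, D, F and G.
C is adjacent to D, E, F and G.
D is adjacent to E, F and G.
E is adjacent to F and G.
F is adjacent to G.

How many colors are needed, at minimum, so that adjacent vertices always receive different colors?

6

A, C, D, E, F, G are mutually adjacent (a clique of size 6), so at least 6 colors are needed.
6 colors suffice: color 1 → {G}; color 2 → {A}; color 3 → {F}; color 4 → {C}; color 5 → {D}; color 6 → {B, E}. No two adjacent vertices share a color.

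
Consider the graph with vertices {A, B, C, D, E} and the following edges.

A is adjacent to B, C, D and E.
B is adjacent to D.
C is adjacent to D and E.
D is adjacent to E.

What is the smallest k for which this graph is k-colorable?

4

A, C, D, E form a clique, so at least 4 colors are needed.
A valid assignment using 4 colors: A=blue, B=green, C=yellow, D=red, E=green. No two adjacent vertices share a color.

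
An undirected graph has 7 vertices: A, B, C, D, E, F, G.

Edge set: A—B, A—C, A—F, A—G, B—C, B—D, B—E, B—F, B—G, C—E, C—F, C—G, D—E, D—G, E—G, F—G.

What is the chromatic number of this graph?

5

A, B, C, F, G form a clique, so at least 5 colors are needed.
5 colors suffice: A=yellow, B=blue, C=green, D=green, E=yellow, F=purple, G=red. Each edge has distinct colors on its endpoints.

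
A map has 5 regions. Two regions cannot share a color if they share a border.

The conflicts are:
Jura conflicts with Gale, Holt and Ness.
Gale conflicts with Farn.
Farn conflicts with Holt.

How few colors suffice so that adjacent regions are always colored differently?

Farn and Holt conflict, so at least 2 colors are needed.
2 colors suffice: color 1 → {Jura, Farn}; color 2 → {Gale, Holt, Ness}. Each listed conflict is separated.

2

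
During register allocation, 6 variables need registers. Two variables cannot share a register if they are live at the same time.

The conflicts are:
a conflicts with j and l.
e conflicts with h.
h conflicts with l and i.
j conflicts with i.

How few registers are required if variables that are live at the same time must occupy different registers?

3

The cycle a-j-i-h-l-a has odd length 5, so it cannot be 2-colored; at least 3 registers are needed.
3 registers suffice: register 1 → {a, h}; register 2 → {e, l, i}; register 3 → {j}. Every pair that conflicts lands in different registers.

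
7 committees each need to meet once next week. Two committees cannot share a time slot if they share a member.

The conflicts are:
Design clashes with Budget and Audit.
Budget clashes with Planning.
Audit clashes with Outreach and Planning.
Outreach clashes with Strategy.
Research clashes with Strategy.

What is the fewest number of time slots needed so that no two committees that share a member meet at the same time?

Budget and Planning conflict, so at least 2 time slots are needed.
2 time slots suffice: time slot 1 → {Budget, Audit, Strategy}; time slot 2 → {Design, Outreach, Research, Planning}. Every pair that conflicts lands in different time slots.

2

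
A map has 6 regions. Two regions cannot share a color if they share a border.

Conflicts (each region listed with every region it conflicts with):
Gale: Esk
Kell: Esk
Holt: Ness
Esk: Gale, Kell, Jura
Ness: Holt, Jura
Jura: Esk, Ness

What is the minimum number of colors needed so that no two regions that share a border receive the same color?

2

Kell and Esk conflict, so at least 2 colors are needed.
2 colors suffice: color 1 → {Esk, Ness}; color 2 → {Gale, Kell, Holt, Jura}. Each listed conflict is separated.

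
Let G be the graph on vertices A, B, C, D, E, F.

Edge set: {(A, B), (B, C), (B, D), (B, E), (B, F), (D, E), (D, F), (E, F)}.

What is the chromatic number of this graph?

4

B, D, E, F are mutually adjacent (a clique of size 4), so at least 4 colors are needed.
A valid assignment using 4 colors: A=2, B=1, C=2, D=3, E=4, F=2. Every edge joins two different colors.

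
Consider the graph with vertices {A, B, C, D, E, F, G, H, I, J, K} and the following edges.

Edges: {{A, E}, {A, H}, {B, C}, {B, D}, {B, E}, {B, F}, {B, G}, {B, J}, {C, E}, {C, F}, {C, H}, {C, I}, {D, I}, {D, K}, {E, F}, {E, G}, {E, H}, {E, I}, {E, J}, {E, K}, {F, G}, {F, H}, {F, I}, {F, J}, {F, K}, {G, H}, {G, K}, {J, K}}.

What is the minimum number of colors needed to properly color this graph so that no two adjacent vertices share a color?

4

B, E, F, J are pairwise adjacent (a clique of size 4), so at least 4 colors are needed.
One proper 4-coloring: A=2, B=3, C=4, D=1, E=1, F=2, G=4, H=3, I=3, J=4, K=3. No two adjacent vertices share a color.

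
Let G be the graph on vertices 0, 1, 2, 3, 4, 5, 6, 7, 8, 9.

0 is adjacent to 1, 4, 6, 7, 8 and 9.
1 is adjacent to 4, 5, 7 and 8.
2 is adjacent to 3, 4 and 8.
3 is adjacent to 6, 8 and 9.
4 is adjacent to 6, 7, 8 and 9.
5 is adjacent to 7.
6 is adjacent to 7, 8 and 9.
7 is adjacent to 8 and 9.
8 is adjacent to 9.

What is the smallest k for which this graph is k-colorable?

6

0, 4, 6, 7, 8, 9 form a clique, so at least 6 colors are needed.
6 colors suffice: color a → {5, 8}; color b → {3, 7}; color c → {4}; color d → {0, 2}; color e → {1, 6}; color f → {9}. Each edge has distinct colors on its endpoints.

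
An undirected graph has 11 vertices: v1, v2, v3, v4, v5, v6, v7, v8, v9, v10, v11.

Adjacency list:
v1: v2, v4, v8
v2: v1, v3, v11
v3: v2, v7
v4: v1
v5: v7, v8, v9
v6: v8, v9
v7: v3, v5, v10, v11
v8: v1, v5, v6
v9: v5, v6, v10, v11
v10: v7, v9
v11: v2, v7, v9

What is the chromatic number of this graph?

2

v2 and v3 are adjacent, so at least 2 colors are needed.
One proper 2-coloring: v1=2, v2=1, v3=2, v4=1, v5=2, v6=2, v7=1, v8=1, v9=1, v10=2, v11=2. Every edge joins two different colors.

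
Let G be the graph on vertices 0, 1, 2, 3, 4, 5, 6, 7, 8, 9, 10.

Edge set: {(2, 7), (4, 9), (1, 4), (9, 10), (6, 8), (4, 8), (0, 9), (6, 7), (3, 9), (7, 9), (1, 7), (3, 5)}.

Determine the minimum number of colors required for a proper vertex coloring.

3

The cycle 1-4-8-6-7-1 has odd length 5, so it cannot be 2-colored; at least 3 colors are needed.
3 colors suffice: color red → {1, 2, 5, 8, 9}; color blue → {0, 3, 4, 7, 10}; color green → {6}. Each edge has distinct colors on its endpoints.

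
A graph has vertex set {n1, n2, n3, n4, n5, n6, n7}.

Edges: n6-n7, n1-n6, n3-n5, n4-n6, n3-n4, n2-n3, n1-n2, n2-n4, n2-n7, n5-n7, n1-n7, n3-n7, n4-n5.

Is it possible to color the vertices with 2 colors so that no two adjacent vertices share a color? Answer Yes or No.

n3, n4, n5 form a triangle, so at least 3 colors are needed.
So 2 colors are not enough.

No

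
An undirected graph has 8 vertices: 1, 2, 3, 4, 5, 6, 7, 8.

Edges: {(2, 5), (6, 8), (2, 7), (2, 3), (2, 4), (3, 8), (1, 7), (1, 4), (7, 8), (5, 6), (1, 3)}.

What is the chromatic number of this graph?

The cycle 8-7-2-5-6-8 has odd length 5, so it cannot be 2-colored; at least 3 colors are needed.
One proper 3-coloring: 1=red, 2=red, 3=blue, 4=blue, 5=green, 6=blue, 7=blue, 8=red. Each edge has distinct colors on its endpoints.

3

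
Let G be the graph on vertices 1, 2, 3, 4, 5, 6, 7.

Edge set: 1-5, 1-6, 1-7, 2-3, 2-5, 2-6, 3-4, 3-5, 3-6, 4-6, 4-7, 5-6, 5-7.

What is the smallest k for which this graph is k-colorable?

4

2, 3, 5, 6 are pairwise adjacent (a clique of size 4), so at least 4 colors are needed.
One proper 4-coloring: 1=green, 2=yellow, 3=green, 4=red, 5=red, 6=blue, 7=blue. Each edge has distinct colors on its endpoints.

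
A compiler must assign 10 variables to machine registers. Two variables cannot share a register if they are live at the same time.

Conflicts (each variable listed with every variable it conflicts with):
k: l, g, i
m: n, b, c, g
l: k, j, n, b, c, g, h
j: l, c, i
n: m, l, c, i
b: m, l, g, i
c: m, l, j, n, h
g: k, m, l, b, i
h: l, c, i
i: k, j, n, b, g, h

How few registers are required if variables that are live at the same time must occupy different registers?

3

k, l, g pairwise conflict, so at least 3 registers are needed.
3 registers suffice: register 1 → {m, l, i}; register 2 → {c, g}; register 3 → {k, j, n, b, h}. Each listed conflict is separated.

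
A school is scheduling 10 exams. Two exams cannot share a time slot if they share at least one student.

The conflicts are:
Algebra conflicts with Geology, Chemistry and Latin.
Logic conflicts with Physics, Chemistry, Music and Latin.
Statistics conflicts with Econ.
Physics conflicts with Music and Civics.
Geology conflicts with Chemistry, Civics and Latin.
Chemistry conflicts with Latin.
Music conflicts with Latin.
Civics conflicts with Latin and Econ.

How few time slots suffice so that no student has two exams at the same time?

4

Algebra, Geology, Chemistry, Latin all conflict with each other, so at least 4 time slots are needed.
A valid assignment using 4 time slots: Algebra=4, Logic=2, Statistics=2, Physics=1, Geology=2, Chemistry=3, Music=3, Civics=3, Latin=1, Econ=1. No two conflicting exams share a time slot.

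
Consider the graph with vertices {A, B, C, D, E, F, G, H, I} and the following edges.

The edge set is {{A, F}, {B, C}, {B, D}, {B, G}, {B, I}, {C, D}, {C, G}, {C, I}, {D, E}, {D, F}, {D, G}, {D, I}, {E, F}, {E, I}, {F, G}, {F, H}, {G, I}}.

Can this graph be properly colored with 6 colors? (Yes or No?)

Yes

The chromatic number is 5. B, C, D, G, I form a clique, so at least 5 colors are needed.
5 colors suffice: color red → {A, D, H}; color blue → {F, I}; color green → {E, G}; color yellow → {B}; color purple → {C}.
Since 6 ≥ 5, a proper 6-coloring certainly exists.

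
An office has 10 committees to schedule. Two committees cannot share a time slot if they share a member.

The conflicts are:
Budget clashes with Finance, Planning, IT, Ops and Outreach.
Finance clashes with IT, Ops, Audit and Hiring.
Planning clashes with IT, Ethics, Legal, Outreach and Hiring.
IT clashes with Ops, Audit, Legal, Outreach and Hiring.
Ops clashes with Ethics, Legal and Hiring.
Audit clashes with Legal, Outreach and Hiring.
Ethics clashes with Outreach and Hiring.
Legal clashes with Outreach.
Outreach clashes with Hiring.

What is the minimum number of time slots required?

Planning, Ethics, Outreach, Hiring pairwise conflict, so at least 4 time slots are needed.
4 time slots suffice: time slot 1 → {IT, Ethics}; time slot 2 → {Budget, Legal, Hiring}; time slot 3 → {Finance, Outreach}; time slot 4 → {Planning, Ops, Audit}. Each listed conflict is separated.

4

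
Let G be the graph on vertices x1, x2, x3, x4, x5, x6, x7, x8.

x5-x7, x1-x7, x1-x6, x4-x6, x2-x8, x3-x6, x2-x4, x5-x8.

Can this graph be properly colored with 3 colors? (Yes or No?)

The chromatic number is 3. The cycle x5-x7-x1-x6-x4-x2-x8-x5 has odd length 7, so it cannot be 2-colored; at least 3 colors are needed.
3 colors suffice: color 1 → {x6, x7, x8}; color 2 → {x1, x3, x4, x5}; color 3 → {x2}.
That is already a proper 3-coloring.

Yes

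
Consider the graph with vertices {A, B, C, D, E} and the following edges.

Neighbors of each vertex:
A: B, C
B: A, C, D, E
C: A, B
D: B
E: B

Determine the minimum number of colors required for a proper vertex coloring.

3

A, B, C form a triangle, so at least 3 colors are needed.
A valid assignment using 3 colors: A=blue, B=red, C=green, D=blue, E=blue. Every edge joins two different colors.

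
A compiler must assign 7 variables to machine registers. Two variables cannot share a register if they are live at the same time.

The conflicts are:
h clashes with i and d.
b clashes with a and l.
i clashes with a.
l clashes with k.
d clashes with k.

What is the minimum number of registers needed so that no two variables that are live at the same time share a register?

The cycle k-l-b-a-i-h-d-k has odd length 7, so it cannot be 2-colored; at least 3 registers are needed.
A valid assignment using 3 registers: h=2, b=2, i=3, a=1, l=1, d=1, k=2. Every pair that conflicts lands in different registers.

3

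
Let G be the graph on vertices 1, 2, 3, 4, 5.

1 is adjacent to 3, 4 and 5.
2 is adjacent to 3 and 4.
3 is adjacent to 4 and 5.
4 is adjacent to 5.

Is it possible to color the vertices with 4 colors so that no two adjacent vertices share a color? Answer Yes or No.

The chromatic number is 4. 1, 3, 4, 5 form a clique, so at least 4 colors are needed.
One proper 4-coloring: 1=d, 2=c, 3=b, 4=a, 5=c.
That is already a proper 4-coloring.

Yes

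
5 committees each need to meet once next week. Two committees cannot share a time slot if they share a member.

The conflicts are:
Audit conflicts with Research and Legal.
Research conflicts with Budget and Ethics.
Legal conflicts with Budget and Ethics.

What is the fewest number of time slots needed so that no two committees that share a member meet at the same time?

2

Legal and Ethics conflict, so at least 2 time slots are needed.
2 time slots suffice: time slot 1 → {Research, Legal}; time slot 2 → {Audit, Budget, Ethics}. Every pair that conflicts lands in different time slots.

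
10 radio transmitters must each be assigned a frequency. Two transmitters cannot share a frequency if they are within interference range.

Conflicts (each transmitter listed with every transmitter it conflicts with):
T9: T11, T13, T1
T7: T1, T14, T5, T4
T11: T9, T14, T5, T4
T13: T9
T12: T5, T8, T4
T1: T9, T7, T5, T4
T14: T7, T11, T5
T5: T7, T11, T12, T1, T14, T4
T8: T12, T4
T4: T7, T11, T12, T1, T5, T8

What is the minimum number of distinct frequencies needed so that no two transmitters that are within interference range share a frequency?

T7, T1, T5, T4 are mutually in conflict, so at least 4 frequencies are needed.
4 frequencies suffice: frequency 1 → {T9, T5, T8}; frequency 2 → {T13, T14, T4}; frequency 3 → {T7, T11, T12}; frequency 4 → {T1}. No two conflicting transmitters share a frequency.

4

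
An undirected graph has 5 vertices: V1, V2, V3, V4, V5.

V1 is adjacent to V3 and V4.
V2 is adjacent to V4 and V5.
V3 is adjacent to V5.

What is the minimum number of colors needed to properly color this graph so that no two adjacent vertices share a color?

The cycle V5-V2-V4-V1-V3-V5 has odd length 5, so it cannot be 2-colored; at least 3 colors are needed.
3 colors suffice: color red → {V3, V4}; color blue → {V1, V2}; color green → {V5}. Each edge has distinct colors on its endpoints.

3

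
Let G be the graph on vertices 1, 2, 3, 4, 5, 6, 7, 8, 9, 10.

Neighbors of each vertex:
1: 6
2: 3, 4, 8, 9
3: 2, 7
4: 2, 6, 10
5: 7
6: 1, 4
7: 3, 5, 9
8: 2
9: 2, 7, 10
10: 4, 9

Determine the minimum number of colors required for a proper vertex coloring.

2

9 and 10 are adjacent, so at least 2 colors are needed.
2 colors suffice: color red → {2, 6, 7, 10}; color blue → {1, 3, 4, 5, 8, 9}. No two adjacent vertices share a color.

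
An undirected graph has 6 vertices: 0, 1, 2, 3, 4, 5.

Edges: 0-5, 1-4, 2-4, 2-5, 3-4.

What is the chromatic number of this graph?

0 and 5 are adjacent, so at least 2 colors are needed.
2 colors suffice: color a → {4, 5}; color b → {0, 1, 2, 3}. Each edge has distinct colors on its endpoints.

2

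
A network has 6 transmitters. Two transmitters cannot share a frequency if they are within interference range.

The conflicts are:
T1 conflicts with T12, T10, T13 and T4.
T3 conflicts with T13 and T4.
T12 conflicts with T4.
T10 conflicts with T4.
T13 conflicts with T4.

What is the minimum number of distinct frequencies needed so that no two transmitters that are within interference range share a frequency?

3

T1, T10, T4 pairwise conflict, so at least 3 frequencies are needed.
3 frequencies suffice: T1=2, T3=2, T12=3, T10=3, T13=3, T4=1. No two conflicting transmitters share a frequency.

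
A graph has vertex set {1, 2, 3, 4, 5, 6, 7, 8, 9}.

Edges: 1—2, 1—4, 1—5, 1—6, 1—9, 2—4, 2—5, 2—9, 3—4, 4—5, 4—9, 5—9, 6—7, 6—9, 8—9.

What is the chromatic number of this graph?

1, 2, 4, 5, 9 form a clique, so at least 5 colors are needed.
5 colors suffice: color a → {3, 7, 9}; color b → {1, 8}; color c → {4, 6}; color d → {5}; color e → {2}. Each edge has distinct colors on its endpoints.

5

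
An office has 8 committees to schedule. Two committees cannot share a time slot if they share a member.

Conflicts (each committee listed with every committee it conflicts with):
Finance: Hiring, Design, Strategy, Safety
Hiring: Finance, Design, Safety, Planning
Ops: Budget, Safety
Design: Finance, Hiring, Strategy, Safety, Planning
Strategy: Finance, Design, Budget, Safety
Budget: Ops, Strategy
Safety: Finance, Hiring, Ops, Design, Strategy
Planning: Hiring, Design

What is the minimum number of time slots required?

4

Finance, Hiring, Design, Safety all conflict with each other, so at least 4 time slots are needed.
4 time slots suffice: Finance=4, Hiring=3, Ops=2, Design=2, Strategy=3, Budget=1, Safety=1, Planning=1. Every pair that conflicts lands in different time slots.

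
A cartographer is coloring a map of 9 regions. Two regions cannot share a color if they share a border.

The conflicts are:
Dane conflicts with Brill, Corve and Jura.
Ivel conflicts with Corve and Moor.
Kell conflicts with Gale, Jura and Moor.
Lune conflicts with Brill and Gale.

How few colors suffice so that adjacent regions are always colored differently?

Dane and Jura conflict, so at least 2 colors are needed.
2 colors suffice: Dane=1, Ivel=1, Kell=1, Lune=1, Brill=2, Gale=2, Corve=2, Jura=2, Moor=2. Every pair that conflicts lands in different colors.

2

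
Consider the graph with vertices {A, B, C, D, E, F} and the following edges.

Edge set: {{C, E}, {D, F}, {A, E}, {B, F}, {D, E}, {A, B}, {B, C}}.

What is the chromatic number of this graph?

The cycle F-B-A-E-D-F has odd length 5, so it cannot be 2-colored; at least 3 colors are needed.
3 colors suffice: A=2, B=1, C=2, D=3, E=1, F=2. Each edge has distinct colors on its endpoints.

3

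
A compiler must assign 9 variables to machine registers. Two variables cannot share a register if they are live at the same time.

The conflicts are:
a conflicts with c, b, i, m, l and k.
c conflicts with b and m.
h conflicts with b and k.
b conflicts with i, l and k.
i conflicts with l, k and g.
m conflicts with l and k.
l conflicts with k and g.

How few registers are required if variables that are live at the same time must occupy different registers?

a, b, i, l, k all conflict with each other, so at least 5 registers are needed.
5 registers suffice: a=4, c=2, h=2, b=1, i=5, m=1, l=2, k=3, g=1. Each listed conflict is separated.

5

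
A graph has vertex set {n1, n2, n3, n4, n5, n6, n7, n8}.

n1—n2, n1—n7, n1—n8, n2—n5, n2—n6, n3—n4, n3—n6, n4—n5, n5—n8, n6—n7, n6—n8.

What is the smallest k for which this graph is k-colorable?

3

The cycle n4-n3-n6-n2-n5-n4 has odd length 5, so it cannot be 2-colored; at least 3 colors are needed.
One proper 3-coloring: n1=red, n2=blue, n3=blue, n4=green, n5=red, n6=red, n7=blue, n8=blue. Each edge has distinct colors on its endpoints.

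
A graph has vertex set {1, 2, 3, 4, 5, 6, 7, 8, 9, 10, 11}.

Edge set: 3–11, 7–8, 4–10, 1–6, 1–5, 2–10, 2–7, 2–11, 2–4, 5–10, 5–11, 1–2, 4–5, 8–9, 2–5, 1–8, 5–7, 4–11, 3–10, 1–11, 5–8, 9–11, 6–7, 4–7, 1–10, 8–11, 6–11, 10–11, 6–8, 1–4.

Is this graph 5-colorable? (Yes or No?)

No

1, 2, 4, 5, 10, 11 form a clique, so at least 6 colors are needed.
So 5 colors are not enough.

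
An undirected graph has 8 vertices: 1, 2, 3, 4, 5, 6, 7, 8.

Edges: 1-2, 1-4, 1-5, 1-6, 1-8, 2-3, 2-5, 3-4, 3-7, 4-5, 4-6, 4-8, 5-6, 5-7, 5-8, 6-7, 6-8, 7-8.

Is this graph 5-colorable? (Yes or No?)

Yes

The chromatic number is 5. 1, 4, 5, 6, 8 are mutually adjacent (a clique of size 5), so at least 5 colors are needed.
5 colors suffice: color a → {3, 5}; color b → {2, 4, 7}; color c → {6}; color d → {8}; color e → {1}.
That is already a proper 5-coloring.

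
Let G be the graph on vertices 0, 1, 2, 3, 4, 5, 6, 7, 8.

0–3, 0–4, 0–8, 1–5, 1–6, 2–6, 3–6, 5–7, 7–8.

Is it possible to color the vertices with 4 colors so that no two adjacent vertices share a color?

The chromatic number is 3. The cycle 3-0-8-7-5-1-6-3 has odd length 7, so it cannot be 2-colored; at least 3 colors are needed.
One proper 3-coloring: 0=red, 1=blue, 2=blue, 3=blue, 4=blue, 5=green, 6=red, 7=red, 8=blue.
Since 4 ≥ 3, a proper 4-coloring certainly exists.

Yes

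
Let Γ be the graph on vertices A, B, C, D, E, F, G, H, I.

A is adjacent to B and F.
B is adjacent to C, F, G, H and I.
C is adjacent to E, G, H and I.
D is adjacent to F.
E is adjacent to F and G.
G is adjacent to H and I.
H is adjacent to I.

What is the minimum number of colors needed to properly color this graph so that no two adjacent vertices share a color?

5

B, C, G, H, I are mutually adjacent (a clique of size 5), so at least 5 colors are needed.
5 colors suffice: color red → {B, D, E}; color blue → {C, F}; color green → {A, G}; color yellow → {I}; color purple → {H}. Each edge has distinct colors on its endpoints.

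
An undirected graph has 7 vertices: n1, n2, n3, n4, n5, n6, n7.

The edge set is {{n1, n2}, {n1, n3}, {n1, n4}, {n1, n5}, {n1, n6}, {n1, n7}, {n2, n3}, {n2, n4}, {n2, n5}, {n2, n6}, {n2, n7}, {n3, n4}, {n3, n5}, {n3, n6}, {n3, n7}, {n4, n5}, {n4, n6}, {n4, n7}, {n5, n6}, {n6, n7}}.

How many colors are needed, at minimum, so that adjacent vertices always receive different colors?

6

n1, n2, n3, n4, n6, n7 are pairwise adjacent (a clique of size 6), so at least 6 colors are needed.
6 colors suffice: n1=1, n2=4, n3=2, n4=3, n5=6, n6=5, n7=6. No two adjacent vertices share a color.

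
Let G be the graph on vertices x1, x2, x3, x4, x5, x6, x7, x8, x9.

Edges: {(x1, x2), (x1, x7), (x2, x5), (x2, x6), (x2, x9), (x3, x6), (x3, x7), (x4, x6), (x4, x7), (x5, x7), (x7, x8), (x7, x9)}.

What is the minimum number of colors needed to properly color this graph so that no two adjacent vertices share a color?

The cycle x2-x5-x7-x4-x6-x2 has odd length 5, so it cannot be 2-colored; at least 3 colors are needed.
A valid assignment using 3 colors: x1=B, x2=R, x3=G, x4=G, x5=B, x6=B, x7=R, x8=B, x9=B. No two adjacent vertices share a color.

3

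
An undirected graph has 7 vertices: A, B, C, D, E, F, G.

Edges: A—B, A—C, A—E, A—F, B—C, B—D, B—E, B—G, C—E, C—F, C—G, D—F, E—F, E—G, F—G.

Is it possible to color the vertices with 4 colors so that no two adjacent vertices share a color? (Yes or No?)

The chromatic number is 4. A, B, C, E form a clique, so at least 4 colors are needed.
A valid assignment using 4 colors: A=4, B=3, C=1, D=1, E=2, F=3, G=4.
That is already a proper 4-coloring.

Yes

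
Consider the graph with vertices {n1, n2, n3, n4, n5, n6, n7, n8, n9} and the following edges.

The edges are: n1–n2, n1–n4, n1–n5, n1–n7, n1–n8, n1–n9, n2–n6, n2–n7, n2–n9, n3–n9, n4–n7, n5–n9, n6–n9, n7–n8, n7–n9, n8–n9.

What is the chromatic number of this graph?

4

n1, n7, n8, n9 are mutually adjacent (a clique of size 4), so at least 4 colors are needed.
4 colors suffice: color 1 → {n4, n9}; color 2 → {n1, n3, n6}; color 3 → {n5, n7}; color 4 → {n2, n8}. Every edge joins two different colors.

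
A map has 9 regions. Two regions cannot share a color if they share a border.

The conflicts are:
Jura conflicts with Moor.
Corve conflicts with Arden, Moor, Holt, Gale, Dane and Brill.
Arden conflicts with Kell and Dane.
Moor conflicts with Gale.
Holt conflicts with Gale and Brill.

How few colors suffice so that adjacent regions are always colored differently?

Corve, Arden, Dane pairwise conflict, so at least 3 colors are needed.
3 colors suffice: Jura=1, Corve=1, Arden=2, Moor=2, Kell=1, Holt=2, Gale=3, Dane=3, Brill=3. No two conflicting regions share a color.

3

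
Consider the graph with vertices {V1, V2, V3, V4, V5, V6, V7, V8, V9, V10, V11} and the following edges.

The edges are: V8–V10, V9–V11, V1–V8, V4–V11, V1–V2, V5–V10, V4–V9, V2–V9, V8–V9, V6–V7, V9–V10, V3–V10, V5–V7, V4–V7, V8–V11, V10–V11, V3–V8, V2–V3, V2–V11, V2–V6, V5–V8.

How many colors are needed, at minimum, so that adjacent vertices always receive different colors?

4

V8, V9, V10, V11 are pairwise adjacent (a clique of size 4), so at least 4 colors are needed.
4 colors suffice: V1=2, V2=1, V3=2, V4=1, V5=2, V6=2, V7=3, V8=1, V9=2, V10=3, V11=4. No two adjacent vertices share a color.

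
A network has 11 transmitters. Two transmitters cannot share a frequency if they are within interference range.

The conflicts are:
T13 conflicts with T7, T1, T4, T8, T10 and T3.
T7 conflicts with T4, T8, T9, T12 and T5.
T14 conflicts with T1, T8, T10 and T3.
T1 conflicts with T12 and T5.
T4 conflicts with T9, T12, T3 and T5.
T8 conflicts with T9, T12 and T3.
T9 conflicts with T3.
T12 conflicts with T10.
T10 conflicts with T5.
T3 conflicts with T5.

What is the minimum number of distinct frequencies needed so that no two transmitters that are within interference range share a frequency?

3

T14, T8, T3 pairwise conflict, so at least 3 frequencies are needed.
A valid assignment using 3 frequencies: T13=3, T7=2, T14=3, T1=1, T4=1, T8=1, T9=3, T12=3, T10=1, T3=2, T5=3. Every pair that conflicts lands in different frequencies.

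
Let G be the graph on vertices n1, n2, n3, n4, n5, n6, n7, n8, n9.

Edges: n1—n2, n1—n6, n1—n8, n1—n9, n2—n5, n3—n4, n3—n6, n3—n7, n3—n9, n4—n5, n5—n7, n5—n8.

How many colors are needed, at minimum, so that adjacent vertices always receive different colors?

2

n3 and n9 are adjacent, so at least 2 colors are needed.
2 colors suffice: color red → {n1, n3, n5}; color blue → {n2, n4, n6, n7, n8, n9}. Each edge has distinct colors on its endpoints.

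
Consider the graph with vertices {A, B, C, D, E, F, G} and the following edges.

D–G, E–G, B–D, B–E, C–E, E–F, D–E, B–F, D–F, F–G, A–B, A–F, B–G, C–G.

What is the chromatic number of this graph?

5

B, D, E, F, G are pairwise adjacent (a clique of size 5), so at least 5 colors are needed.
5 colors suffice: color 1 → {A, E}; color 2 → {C, F}; color 3 → {G}; color 4 → {B}; color 5 → {D}. Every edge joins two different colors.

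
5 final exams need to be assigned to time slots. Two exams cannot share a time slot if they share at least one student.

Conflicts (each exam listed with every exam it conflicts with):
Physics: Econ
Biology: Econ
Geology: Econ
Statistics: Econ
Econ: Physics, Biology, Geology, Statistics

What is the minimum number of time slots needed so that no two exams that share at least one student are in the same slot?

Geology and Econ conflict, so at least 2 time slots are needed.
A valid assignment using 2 time slots: Physics=2, Biology=2, Geology=2, Statistics=2, Econ=1. Every pair that conflicts lands in different time slots.

2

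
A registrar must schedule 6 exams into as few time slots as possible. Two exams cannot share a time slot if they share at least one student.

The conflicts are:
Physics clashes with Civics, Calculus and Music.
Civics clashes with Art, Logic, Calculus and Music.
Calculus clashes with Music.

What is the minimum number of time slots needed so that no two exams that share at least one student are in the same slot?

4

Physics, Civics, Calculus, Music all conflict with each other, so at least 4 time slots are needed.
4 time slots suffice: time slot 1 → {Civics}; time slot 2 → {Physics, Art, Logic}; time slot 3 → {Calculus}; time slot 4 → {Music}. No two conflicting exams share a time slot.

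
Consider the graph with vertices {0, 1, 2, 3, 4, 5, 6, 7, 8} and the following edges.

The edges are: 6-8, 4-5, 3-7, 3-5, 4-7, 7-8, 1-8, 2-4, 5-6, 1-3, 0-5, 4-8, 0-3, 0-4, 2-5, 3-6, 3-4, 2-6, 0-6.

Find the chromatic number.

0, 3, 5, 6 are mutually adjacent (a clique of size 4), so at least 4 colors are needed.
4 colors suffice: color red → {2, 3, 8}; color blue → {1, 4, 6}; color green → {5, 7}; color yellow → {0}. Every edge joins two different colors.

4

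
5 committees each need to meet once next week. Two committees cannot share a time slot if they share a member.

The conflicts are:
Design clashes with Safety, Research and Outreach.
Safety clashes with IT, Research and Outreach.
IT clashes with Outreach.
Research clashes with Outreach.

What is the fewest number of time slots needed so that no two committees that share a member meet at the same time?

4

Design, Safety, Research, Outreach pairwise conflict, so at least 4 time slots are needed.
4 time slots suffice: time slot 1 → {Safety}; time slot 2 → {Outreach}; time slot 3 → {IT, Research}; time slot 4 → {Design}. No two conflicting committees share a time slot.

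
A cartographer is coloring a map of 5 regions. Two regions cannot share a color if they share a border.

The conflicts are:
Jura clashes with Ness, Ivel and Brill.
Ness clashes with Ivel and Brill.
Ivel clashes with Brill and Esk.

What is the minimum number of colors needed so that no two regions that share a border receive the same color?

4

Jura, Ness, Ivel, Brill pairwise conflict, so at least 4 colors are needed.
4 colors suffice: color 1 → {Ivel}; color 2 → {Brill, Esk}; color 3 → {Ness}; color 4 → {Jura}. Every pair that conflicts lands in different colors.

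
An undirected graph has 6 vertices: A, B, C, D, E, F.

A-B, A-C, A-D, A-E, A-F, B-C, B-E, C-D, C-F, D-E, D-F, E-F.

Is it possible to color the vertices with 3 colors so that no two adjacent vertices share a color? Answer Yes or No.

A, D, E, F are pairwise adjacent (a clique of size 4), so at least 4 colors are needed.
So 3 colors are not enough.

No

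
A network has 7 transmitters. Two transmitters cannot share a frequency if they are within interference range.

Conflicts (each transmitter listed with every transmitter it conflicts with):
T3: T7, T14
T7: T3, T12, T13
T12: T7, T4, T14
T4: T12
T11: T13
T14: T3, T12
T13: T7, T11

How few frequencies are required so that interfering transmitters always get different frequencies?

T3 and T7 conflict, so at least 2 frequencies are needed.
2 frequencies suffice: T3=2, T7=1, T12=2, T4=1, T11=1, T14=1, T13=2. Every pair that conflicts lands in different frequencies.

2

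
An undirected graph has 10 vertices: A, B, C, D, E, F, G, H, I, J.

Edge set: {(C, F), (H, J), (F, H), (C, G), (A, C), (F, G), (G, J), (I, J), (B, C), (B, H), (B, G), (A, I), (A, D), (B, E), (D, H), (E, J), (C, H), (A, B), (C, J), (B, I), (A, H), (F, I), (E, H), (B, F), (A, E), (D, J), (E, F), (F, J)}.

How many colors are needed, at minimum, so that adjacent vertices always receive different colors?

4

A, B, E, H are pairwise adjacent (a clique of size 4), so at least 4 colors are needed.
4 colors suffice: color red → {B, J}; color blue → {G, H, I}; color green → {A, F}; color yellow → {C, D, E}. No two adjacent vertices share a color.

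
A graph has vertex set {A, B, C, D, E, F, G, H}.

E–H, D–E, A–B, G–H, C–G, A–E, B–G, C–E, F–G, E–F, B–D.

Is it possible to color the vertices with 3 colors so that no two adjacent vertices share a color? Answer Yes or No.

The chromatic number is 3. The cycle E-A-B-G-C-E has odd length 5, so it cannot be 2-colored; at least 3 colors are needed.
3 colors suffice: A=green, B=blue, C=blue, D=green, E=red, F=blue, G=red, H=blue.
That is already a proper 3-coloring.

Yes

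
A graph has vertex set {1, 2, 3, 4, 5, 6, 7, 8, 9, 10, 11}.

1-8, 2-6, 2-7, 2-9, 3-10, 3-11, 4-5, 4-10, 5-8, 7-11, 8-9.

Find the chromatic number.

The cycle 3-10-4-5-8-9-2-7-11-3 has odd length 9, so it cannot be 2-colored; at least 3 colors are needed.
3 colors suffice: color red → {2, 4, 8, 11}; color blue → {1, 5, 6, 7, 9, 10}; color green → {3}. Every edge joins two different colors.

3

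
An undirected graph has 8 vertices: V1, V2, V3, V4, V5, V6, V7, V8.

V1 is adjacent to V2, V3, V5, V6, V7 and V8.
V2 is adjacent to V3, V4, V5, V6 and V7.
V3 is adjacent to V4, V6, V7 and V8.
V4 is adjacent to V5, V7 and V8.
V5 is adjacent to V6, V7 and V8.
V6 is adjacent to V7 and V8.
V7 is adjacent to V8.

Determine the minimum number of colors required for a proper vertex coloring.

5

V1, V3, V6, V7, V8 are mutually adjacent (a clique of size 5), so at least 5 colors are needed.
5 colors suffice: V1=5, V2=3, V3=4, V4=2, V5=4, V6=2, V7=1, V8=3. Each edge has distinct colors on its endpoints.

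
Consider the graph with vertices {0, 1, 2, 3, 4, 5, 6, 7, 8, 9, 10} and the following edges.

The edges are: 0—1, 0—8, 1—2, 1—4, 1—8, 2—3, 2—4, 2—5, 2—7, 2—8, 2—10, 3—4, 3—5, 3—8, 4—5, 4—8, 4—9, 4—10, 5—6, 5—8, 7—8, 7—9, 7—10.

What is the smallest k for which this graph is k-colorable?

5

2, 3, 4, 5, 8 are mutually adjacent (a clique of size 5), so at least 5 colors are needed.
5 colors suffice: 0=b, 1=d, 2=c, 3=e, 4=b, 5=d, 6=a, 7=b, 8=a, 9=a, 10=a. No two adjacent vertices share a color.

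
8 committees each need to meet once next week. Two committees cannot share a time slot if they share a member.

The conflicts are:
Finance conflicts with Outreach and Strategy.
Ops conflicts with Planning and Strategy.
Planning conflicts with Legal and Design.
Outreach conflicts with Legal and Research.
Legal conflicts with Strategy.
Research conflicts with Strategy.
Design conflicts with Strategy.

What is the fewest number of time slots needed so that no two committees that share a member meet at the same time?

2

Planning and Design conflict, so at least 2 time slots are needed.
2 time slots suffice: time slot 1 → {Planning, Outreach, Strategy}; time slot 2 → {Finance, Ops, Legal, Research, Design}. Each listed conflict is separated.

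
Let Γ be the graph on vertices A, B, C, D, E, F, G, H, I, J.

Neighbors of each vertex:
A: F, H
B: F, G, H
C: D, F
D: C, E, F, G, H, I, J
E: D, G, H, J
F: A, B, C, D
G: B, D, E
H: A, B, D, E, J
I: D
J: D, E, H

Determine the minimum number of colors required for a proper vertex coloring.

D, E, H, J are mutually adjacent (a clique of size 4), so at least 4 colors are needed.
4 colors suffice: color red → {A, B, D}; color blue → {F, G, H, I}; color green → {C, E}; color yellow → {J}. Each edge has distinct colors on its endpoints.

4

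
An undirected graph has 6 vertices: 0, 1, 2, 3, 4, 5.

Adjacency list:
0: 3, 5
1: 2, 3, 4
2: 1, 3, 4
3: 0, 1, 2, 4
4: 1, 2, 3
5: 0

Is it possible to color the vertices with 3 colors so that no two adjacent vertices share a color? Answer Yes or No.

No

1, 2, 3, 4 are mutually adjacent (a clique of size 4), so at least 4 colors are needed.
So 3 colors are not enough.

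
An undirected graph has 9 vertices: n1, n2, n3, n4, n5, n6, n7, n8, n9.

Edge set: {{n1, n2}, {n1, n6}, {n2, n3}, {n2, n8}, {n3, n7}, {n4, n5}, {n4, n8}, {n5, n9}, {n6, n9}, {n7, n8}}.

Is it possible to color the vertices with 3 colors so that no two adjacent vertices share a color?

The chromatic number is 3. The cycle n9-n5-n4-n8-n2-n1-n6-n9 has odd length 7, so it cannot be 2-colored; at least 3 colors are needed.
3 colors suffice: color R → {n1, n3, n8, n9}; color B → {n2, n4, n6, n7}; color G → {n5}.
That is already a proper 3-coloring.

Yes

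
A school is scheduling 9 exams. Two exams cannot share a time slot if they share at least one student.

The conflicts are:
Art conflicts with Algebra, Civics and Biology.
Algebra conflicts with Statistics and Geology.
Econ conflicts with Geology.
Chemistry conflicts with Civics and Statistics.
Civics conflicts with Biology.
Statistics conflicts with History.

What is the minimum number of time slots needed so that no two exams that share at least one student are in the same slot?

Art, Civics, Biology are mutually in conflict, so at least 3 time slots are needed.
3 time slots suffice: time slot 1 → {Art, Statistics, Geology}; time slot 2 → {Algebra, Econ, Civics, History}; time slot 3 → {Chemistry, Biology}. Every pair that conflicts lands in different time slots.

3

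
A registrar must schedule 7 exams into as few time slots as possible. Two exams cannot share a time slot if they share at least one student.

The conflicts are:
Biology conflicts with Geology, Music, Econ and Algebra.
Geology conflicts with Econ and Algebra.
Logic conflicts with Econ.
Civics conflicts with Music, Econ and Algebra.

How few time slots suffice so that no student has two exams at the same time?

3

Biology, Geology, Econ are mutually in conflict, so at least 3 time slots are needed.
3 time slots suffice: time slot 1 → {Music, Econ, Algebra}; time slot 2 → {Biology, Logic, Civics}; time slot 3 → {Geology}. Each listed conflict is separated.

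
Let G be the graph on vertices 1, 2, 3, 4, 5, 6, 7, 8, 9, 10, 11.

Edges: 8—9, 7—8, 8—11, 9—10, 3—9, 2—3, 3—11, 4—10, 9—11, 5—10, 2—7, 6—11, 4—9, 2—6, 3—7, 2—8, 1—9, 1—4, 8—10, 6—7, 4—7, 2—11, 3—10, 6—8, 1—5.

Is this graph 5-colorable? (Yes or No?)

Yes

The chromatic number is 4. 2, 6, 8, 11 form a clique, so at least 4 colors are needed.
One proper 4-coloring: 1=c, 2=a, 3=b, 4=b, 5=a, 6=d, 7=c, 8=b, 9=a, 10=c, 11=c.
Since 5 ≥ 4, a proper 5-coloring certainly exists.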